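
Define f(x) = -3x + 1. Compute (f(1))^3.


f(1) = -2
(-2)^3 = -8

-8


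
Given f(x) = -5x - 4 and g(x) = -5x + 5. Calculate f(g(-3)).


g(-3) = 20
f(20) = -104

-104


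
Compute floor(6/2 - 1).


6/2 = 3
3 - 1 = 2
floor(2) = 2

2


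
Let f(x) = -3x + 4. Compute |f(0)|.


f(0) = 4
|4| = 4

4


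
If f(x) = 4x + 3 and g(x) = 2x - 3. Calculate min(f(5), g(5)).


f(5) = 23
g(5) = 7
min = 7

7


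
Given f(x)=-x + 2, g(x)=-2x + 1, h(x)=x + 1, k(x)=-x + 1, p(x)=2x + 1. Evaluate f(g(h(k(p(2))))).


p(2) = 5
k(5) = -4
h(-4) = -3
g(-3) = 7
f(7) = -5

-5


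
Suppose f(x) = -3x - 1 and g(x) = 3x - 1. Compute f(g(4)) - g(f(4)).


f(g(4)) = -34
g(f(4)) = -40
Difference = 6

6


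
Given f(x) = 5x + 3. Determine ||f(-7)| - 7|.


f(-7) = -32
|-32| = 32
|32 - 7| = 25

25


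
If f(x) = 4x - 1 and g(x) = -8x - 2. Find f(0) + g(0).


f(0) = -1
g(0) = -2
Sum = -3

-3


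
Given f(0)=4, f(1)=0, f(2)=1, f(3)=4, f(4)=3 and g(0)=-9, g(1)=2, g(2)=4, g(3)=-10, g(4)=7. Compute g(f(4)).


f(4) = 3
g(3) = -10

-10


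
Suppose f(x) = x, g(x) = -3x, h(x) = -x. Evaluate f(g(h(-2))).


h(-2) = 2
g(2) = -6
f(-6) = -6

-6


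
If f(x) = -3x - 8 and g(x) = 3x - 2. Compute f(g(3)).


g(3) = 7
f(7) = -29

-29


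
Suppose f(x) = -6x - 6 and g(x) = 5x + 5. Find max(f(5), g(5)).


f(5) = -36
g(5) = 30
max = 30

30


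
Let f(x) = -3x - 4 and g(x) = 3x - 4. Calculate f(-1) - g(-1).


f(-1) = -1
g(-1) = -7
Difference = 6

6


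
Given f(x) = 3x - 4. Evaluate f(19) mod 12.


f(19) = 53
53 mod 12 = 5

5


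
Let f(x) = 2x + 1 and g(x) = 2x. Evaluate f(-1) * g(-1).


f(-1) = -1
g(-1) = -2
Product = 2

2


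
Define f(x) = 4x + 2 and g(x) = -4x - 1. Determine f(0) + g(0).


f(0) = 2
g(0) = -1
Sum = 1

1


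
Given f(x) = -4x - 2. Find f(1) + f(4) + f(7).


f(1) = -6
f(4) = -18
f(7) = -30
Sum = -54

-54


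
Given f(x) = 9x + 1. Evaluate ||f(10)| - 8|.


f(10) = 91
|91| = 91
|91 - 8| = 83

83


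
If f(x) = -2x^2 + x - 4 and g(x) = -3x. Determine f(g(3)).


g(3) = -9
f(-9) = (-2)*(-9)^2 + 1*(-9) - 4 = -175

-175


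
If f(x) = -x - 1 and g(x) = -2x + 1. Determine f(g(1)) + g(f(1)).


5


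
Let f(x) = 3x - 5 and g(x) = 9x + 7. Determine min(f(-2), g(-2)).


f(-2) = -11
g(-2) = -11
min = -11

-11


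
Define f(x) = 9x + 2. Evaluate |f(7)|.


f(7) = 65
|65| = 65

65


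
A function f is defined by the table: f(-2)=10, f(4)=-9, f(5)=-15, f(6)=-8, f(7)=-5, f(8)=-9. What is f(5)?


Reading from the table at x = 5

-15


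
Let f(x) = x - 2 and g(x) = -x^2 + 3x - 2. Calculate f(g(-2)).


-14


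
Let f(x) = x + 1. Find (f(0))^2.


f(0) = 1
(1)^2 = 1

1


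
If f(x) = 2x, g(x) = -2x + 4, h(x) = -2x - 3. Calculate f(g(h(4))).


h(4) = -11
g(-11) = 26
f(26) = 52

52


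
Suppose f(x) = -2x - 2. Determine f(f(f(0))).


f(0) = -2
f(-2) = 2
f(2) = -6

-6


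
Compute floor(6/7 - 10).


6/7 = 0.8571
0.8571 - 10 = -9.1429
floor(-9.1429) = -10

-10


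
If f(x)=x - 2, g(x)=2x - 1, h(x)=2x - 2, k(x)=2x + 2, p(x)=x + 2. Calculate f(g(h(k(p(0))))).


p(0) = 2
k(2) = 6
h(6) = 10
g(10) = 19
f(19) = 17

17


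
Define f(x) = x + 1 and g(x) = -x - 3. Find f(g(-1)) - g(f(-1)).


2


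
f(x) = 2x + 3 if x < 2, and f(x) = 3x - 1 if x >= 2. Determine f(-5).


-7


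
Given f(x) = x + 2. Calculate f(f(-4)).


f(-4) = -2
f(-2) = 0

0


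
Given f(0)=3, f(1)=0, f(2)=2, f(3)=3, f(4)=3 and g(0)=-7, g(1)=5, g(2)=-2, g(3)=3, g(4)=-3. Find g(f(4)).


f(4) = 3
g(3) = 3

3


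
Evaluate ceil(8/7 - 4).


8/7 = 1.1429
1.1429 - 4 = -2.8571
ceil(-2.8571) = -2

-2


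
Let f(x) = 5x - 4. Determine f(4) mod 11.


f(4) = 16
16 mod 11 = 5

5


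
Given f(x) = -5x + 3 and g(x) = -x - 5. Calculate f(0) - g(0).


f(0) = 3
g(0) = -5
Difference = 8

8


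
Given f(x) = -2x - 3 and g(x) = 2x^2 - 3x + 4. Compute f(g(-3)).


g(-3) = 31
f(31) = -65

-65


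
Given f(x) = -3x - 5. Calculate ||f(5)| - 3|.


17


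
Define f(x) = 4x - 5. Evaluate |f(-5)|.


f(-5) = -25
|-25| = 25

25


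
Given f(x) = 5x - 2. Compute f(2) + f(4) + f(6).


f(2) = 8
f(4) = 18
f(6) = 28
Sum = 54

54


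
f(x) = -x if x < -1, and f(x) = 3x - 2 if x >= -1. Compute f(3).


3 satisfies x >= -1
f(3) = 7

7


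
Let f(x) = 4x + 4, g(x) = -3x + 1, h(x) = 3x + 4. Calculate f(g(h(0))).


h(0) = 4
g(4) = -11
f(-11) = -40

-40


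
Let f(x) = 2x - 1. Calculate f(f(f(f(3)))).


f(3) = 5
f(5) = 9
f(9) = 17
f(17) = 33

33


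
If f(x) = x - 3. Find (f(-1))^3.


f(-1) = -4
(-4)^3 = -64

-64


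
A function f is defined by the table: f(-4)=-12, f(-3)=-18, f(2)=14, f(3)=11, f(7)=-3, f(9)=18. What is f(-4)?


Reading from the table at x = -4

-12


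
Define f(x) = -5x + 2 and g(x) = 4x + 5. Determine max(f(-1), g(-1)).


f(-1) = 7
g(-1) = 1
max = 7

7


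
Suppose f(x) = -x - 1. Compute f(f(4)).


f(4) = -5
f(-5) = 4

4


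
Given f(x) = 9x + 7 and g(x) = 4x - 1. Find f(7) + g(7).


f(7) = 70
g(7) = 27
Sum = 97

97


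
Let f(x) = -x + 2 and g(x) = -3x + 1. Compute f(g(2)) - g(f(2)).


6


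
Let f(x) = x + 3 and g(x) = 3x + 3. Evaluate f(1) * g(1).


f(1) = 4
g(1) = 6
Product = 24

24


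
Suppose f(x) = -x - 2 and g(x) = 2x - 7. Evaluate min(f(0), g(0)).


f(0) = -2
g(0) = -7
min = -7

-7


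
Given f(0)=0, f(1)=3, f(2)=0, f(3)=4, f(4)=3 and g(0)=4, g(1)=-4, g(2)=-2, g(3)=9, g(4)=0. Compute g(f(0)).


f(0) = 0
g(0) = 4

4


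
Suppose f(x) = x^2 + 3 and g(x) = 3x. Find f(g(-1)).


12


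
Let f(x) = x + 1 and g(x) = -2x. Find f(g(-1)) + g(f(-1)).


f(g(-1)) = 3
g(f(-1)) = 0
Sum = 3

3


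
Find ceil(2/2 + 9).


2/2 = 1
1 + 9 = 10
ceil(10) = 10

10


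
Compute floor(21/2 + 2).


12


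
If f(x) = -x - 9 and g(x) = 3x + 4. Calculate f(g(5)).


g(5) = 19
f(19) = -28

-28


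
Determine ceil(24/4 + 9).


24/4 = 6
6 + 9 = 15
ceil(15) = 15

15


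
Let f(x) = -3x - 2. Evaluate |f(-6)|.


f(-6) = 16
|16| = 16

16


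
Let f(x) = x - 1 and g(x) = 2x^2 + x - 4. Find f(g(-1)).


g(-1) = -3
f(-3) = -4

-4


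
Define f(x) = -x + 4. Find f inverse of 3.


Solve -x + 4 = 3
x = (3 - 4) / (-1) = 1

1


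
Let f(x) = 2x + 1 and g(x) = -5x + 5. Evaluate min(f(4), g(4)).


f(4) = 9
g(4) = -15
min = -15

-15


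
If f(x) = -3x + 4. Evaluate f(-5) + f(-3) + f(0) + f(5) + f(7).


f(-5) = 19
f(-3) = 13
f(0) = 4
f(5) = -11
f(7) = -17
Sum = 8

8


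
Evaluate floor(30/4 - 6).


30/4 = 7.5
7.5 - 6 = 1.5
floor(1.5) = 1

1


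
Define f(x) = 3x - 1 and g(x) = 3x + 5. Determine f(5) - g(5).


-6


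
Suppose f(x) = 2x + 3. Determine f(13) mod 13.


f(13) = 29
29 mod 13 = 3

3


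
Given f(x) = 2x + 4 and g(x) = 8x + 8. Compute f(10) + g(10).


f(10) = 24
g(10) = 88
Sum = 112

112


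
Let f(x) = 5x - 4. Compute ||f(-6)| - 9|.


f(-6) = -34
|-34| = 34
|34 - 9| = 25

25


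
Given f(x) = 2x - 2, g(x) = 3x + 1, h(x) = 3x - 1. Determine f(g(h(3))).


h(3) = 8
g(8) = 25
f(25) = 48

48


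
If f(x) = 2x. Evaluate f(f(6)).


f(6) = 12
f(12) = 24

24


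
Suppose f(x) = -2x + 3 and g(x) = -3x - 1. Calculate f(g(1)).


g(1) = -4
f(-4) = 11

11


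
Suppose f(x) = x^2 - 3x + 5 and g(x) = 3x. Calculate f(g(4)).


113


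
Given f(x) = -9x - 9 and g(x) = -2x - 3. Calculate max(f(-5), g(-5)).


f(-5) = 36
g(-5) = 7
max = 36

36


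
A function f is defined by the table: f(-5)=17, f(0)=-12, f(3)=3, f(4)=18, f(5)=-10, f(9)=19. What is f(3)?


Reading from the table at x = 3

3


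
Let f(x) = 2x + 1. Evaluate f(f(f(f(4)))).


f(4) = 9
f(9) = 19
f(19) = 39
f(39) = 79

79


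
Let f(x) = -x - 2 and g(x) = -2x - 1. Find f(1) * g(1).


f(1) = -3
g(1) = -3
Product = 9

9


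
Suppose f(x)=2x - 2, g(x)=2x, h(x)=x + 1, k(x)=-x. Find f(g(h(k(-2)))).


k(-2) = 2
h(2) = 3
g(3) = 6
f(6) = 10

10


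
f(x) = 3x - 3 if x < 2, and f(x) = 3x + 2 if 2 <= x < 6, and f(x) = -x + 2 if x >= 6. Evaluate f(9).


9 satisfies x >= 6
f(9) = -7

-7


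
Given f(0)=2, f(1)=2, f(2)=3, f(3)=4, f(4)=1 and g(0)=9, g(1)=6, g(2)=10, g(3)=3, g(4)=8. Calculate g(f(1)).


10


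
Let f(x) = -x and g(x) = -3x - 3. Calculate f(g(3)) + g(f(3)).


f(g(3)) = 12
g(f(3)) = 6
Sum = 18

18


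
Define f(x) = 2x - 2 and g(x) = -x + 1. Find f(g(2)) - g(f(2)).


f(g(2)) = -4
g(f(2)) = -1
Difference = -3

-3


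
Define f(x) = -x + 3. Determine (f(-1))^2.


f(-1) = 4
(4)^2 = 16

16


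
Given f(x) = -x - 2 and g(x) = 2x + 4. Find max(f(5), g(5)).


f(5) = -7
g(5) = 14
max = 14

14


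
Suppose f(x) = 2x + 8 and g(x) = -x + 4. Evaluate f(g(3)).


g(3) = 1
f(1) = 10

10


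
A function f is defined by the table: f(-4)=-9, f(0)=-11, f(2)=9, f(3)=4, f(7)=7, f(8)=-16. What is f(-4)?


Reading from the table at x = -4

-9


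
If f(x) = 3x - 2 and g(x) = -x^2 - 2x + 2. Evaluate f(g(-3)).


-5


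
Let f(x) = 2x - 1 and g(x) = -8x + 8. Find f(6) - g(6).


51


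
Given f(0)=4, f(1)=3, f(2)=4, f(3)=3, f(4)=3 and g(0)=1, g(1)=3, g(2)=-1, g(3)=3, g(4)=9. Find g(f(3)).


f(3) = 3
g(3) = 3

3


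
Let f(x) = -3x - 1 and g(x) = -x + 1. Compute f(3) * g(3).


f(3) = -10
g(3) = -2
Product = 20

20


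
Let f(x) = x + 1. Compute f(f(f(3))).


f(3) = 4
f(4) = 5
f(5) = 6

6


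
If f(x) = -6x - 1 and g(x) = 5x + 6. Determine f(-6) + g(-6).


f(-6) = 35
g(-6) = -24
Sum = 11

11


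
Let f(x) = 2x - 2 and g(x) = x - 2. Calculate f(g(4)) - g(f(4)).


f(g(4)) = 2
g(f(4)) = 4
Difference = -2

-2


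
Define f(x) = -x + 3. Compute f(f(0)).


f(0) = 3
f(3) = 0

0


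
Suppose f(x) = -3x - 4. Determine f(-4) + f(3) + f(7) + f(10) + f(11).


f(-4) = 8
f(3) = -13
f(7) = -25
f(10) = -34
f(11) = -37
Sum = -101

-101


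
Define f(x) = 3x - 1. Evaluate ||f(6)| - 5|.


f(6) = 17
|17| = 17
|17 - 5| = 12

12


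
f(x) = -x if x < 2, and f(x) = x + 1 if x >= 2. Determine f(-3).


-3 satisfies x < 2
f(-3) = 3

3


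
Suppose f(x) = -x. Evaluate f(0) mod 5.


0


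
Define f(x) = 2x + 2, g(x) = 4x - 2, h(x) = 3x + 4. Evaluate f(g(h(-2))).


h(-2) = -2
g(-2) = -10
f(-10) = -18

-18


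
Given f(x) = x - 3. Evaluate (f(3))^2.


f(3) = 0
(0)^2 = 0

0


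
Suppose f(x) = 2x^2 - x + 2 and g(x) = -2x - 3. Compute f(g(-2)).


g(-2) = 1
f(1) = 2*(1)^2 - 1*(1) + 2 = 3

3


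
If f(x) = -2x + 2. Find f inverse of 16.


-7


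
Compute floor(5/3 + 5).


5/3 = 1.6667
1.6667 + 5 = 6.6667
floor(6.6667) = 6

6


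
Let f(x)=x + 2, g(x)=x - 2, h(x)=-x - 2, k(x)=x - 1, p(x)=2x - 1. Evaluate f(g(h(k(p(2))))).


p(2) = 3
k(3) = 2
h(2) = -4
g(-4) = -6
f(-6) = -4

-4


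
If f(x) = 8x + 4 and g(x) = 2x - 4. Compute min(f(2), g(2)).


f(2) = 20
g(2) = 0
min = 0

0


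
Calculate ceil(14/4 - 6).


14/4 = 3.5
3.5 - 6 = -2.5
ceil(-2.5) = -2

-2


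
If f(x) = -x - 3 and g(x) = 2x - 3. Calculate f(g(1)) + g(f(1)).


f(g(1)) = -2
g(f(1)) = -11
Sum = -13

-13


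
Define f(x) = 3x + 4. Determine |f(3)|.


f(3) = 13
|13| = 13

13


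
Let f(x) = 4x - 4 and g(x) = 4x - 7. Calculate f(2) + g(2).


5


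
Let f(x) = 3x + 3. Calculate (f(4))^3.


f(4) = 15
(15)^3 = 3375

3375


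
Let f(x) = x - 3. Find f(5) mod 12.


f(5) = 2
2 mod 12 = 2

2


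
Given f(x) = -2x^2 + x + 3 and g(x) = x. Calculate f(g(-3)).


g(-3) = -3
f(-3) = (-2)*(-3)^2 + 1*(-3) + 3 = -18

-18


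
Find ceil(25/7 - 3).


25/7 = 3.5714
3.5714 - 3 = 0.5714
ceil(0.5714) = 1

1


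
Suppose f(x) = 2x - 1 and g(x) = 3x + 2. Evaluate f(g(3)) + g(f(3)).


f(g(3)) = 21
g(f(3)) = 17
Sum = 38

38


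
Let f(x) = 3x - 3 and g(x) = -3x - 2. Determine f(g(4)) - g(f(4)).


f(g(4)) = -45
g(f(4)) = -29
Difference = -16

-16


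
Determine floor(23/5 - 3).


23/5 = 4.6
4.6 - 3 = 1.6
floor(1.6) = 1

1


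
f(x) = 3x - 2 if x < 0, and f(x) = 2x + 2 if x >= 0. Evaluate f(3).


3 satisfies x >= 0
f(3) = 8

8


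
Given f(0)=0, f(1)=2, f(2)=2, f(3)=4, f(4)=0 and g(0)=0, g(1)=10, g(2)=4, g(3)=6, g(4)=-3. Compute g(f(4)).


f(4) = 0
g(0) = 0

0


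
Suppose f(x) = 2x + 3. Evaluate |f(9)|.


21


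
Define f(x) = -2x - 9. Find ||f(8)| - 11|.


f(8) = -25
|-25| = 25
|25 - 11| = 14

14


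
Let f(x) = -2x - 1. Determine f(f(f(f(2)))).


f(2) = -5
f(-5) = 9
f(9) = -19
f(-19) = 37

37


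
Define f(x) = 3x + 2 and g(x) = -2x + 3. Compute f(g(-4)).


g(-4) = 11
f(11) = 35

35


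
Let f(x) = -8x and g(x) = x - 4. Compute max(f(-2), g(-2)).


16


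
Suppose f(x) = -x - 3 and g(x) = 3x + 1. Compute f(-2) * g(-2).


5


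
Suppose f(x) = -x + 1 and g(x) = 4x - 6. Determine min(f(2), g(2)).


f(2) = -1
g(2) = 2
min = -1

-1


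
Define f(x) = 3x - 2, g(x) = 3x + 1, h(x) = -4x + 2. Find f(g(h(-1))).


h(-1) = 6
g(6) = 19
f(19) = 55

55


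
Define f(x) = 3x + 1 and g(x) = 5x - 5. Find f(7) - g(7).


f(7) = 22
g(7) = 30
Difference = -8

-8


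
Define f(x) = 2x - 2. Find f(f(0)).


-6


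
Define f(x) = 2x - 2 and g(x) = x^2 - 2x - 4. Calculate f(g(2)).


g(2) = -4
f(-4) = -10

-10


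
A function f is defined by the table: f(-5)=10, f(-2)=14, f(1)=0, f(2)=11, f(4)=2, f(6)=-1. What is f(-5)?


Reading from the table at x = -5

10


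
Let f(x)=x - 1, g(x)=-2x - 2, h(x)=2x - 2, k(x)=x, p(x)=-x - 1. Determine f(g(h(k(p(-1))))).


1


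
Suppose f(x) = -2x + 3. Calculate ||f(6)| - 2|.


f(6) = -9
|-9| = 9
|9 - 2| = 7

7


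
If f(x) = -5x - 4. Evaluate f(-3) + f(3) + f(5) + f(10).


f(-3) = 11
f(3) = -19
f(5) = -29
f(10) = -54
Sum = -91

-91


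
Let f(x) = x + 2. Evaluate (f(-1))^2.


f(-1) = 1
(1)^2 = 1

1


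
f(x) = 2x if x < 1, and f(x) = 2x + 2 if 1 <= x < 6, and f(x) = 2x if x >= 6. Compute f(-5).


-5 satisfies x < 1
f(-5) = -10

-10


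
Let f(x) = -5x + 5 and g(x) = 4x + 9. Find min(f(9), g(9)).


-40


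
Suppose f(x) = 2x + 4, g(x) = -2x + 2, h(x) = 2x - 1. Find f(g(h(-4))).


h(-4) = -9
g(-9) = 20
f(20) = 44

44


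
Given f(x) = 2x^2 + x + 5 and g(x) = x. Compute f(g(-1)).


6


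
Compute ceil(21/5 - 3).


21/5 = 4.2
4.2 - 3 = 1.2
ceil(1.2) = 2

2


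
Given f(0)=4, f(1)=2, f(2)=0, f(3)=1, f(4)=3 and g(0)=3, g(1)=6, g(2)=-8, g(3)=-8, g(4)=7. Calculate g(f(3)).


6


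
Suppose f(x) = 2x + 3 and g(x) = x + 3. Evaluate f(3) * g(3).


f(3) = 9
g(3) = 6
Product = 54

54


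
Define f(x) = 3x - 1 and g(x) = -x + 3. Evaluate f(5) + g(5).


12


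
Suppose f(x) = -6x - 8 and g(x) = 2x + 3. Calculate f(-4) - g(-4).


21


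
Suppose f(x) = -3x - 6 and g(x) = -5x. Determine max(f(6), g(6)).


f(6) = -24
g(6) = -30
max = -24

-24


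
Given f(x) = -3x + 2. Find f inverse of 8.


Solve -3x + 2 = 8
x = (8 - 2) / (-3) = -2

-2


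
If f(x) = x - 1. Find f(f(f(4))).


f(4) = 3
f(3) = 2
f(2) = 1

1


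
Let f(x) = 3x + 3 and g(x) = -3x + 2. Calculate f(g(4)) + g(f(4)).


f(g(4)) = -27
g(f(4)) = -43
Sum = -70

-70


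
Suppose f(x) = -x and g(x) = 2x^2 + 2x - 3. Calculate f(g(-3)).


g(-3) = 9
f(9) = -9

-9


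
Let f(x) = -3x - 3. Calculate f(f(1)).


15


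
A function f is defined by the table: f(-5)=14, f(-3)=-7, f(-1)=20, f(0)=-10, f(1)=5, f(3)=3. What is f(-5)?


Reading from the table at x = -5

14


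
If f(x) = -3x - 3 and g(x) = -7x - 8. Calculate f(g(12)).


g(12) = -92
f(-92) = 273

273


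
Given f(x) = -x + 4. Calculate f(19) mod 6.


f(19) = -15
-15 mod 6 = 3

3


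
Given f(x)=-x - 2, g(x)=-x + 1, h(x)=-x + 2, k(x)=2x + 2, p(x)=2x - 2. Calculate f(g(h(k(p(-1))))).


p(-1) = -4
k(-4) = -6
h(-6) = 8
g(8) = -7
f(-7) = 5

5


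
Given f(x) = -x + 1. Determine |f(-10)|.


f(-10) = 11
|11| = 11

11


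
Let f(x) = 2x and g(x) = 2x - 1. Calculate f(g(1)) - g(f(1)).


f(g(1)) = 2
g(f(1)) = 3
Difference = -1

-1


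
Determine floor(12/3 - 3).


12/3 = 4
4 - 3 = 1
floor(1) = 1

1


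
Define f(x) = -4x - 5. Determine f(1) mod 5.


f(1) = -9
-9 mod 5 = 1

1


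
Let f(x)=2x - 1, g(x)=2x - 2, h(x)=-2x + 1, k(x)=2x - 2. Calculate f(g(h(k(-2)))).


47


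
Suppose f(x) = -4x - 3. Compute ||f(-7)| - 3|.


f(-7) = 25
|25| = 25
|25 - 3| = 22

22


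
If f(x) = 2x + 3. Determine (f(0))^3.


27


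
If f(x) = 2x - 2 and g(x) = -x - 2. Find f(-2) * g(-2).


f(-2) = -6
g(-2) = 0
Product = 0

0


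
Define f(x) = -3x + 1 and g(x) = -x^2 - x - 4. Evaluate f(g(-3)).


g(-3) = -10
f(-10) = 31

31


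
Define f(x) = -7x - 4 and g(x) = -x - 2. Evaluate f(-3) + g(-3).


f(-3) = 17
g(-3) = 1
Sum = 18

18


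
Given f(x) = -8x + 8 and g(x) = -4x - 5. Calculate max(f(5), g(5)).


f(5) = -32
g(5) = -25
max = -25

-25


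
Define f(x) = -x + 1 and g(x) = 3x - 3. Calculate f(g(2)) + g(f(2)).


f(g(2)) = -2
g(f(2)) = -6
Sum = -8

-8


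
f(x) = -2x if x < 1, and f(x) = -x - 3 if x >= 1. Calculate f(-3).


-3 satisfies x < 1
f(-3) = 6

6


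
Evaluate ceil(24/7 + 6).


10


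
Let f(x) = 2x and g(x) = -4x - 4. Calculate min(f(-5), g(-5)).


-10


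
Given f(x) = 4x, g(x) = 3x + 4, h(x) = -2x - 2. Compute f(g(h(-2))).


h(-2) = 2
g(2) = 10
f(10) = 40

40


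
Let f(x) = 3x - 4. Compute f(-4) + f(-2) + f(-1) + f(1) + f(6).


f(-4) = -16
f(-2) = -10
f(-1) = -7
f(1) = -1
f(6) = 14
Sum = -20

-20


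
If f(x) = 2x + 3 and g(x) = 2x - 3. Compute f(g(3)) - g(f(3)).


f(g(3)) = 9
g(f(3)) = 15
Difference = -6

-6


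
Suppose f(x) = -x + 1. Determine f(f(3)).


f(3) = -2
f(-2) = 3

3


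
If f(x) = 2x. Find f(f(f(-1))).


-8


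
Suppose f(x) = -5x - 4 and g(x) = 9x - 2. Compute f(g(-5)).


g(-5) = -47
f(-47) = 231

231


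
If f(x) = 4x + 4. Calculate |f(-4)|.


f(-4) = -12
|-12| = 12

12


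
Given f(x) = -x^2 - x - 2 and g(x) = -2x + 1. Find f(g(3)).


g(3) = -5
f(-5) = (-1)*(-5)^2 - 1*(-5) - 2 = -22

-22


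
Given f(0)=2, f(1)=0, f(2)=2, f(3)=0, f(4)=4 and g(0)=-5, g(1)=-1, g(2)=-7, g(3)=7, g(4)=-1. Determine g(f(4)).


f(4) = 4
g(4) = -1

-1


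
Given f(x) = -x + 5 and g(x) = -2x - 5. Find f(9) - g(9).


f(9) = -4
g(9) = -23
Difference = 19

19


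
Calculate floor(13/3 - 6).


-2


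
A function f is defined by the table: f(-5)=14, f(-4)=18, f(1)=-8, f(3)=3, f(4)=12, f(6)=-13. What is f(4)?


12


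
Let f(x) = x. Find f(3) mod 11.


f(3) = 3
3 mod 11 = 3

3


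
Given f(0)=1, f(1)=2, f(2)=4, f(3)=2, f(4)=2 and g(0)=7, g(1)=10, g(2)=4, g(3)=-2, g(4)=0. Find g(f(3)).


f(3) = 2
g(2) = 4

4


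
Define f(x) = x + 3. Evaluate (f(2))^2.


f(2) = 5
(5)^2 = 25

25


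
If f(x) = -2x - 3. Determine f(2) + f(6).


f(2) = -7
f(6) = -15
Sum = -22

-22


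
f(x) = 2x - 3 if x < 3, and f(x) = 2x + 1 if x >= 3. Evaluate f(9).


9 satisfies x >= 3
f(9) = 19

19


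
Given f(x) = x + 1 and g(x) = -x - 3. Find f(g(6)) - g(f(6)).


2


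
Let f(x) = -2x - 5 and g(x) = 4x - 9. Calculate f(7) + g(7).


f(7) = -19
g(7) = 19
Sum = 0

0


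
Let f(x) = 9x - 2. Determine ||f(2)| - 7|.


f(2) = 16
|16| = 16
|16 - 7| = 9

9


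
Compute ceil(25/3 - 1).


25/3 = 8.3333
8.3333 - 1 = 7.3333
ceil(7.3333) = 8

8


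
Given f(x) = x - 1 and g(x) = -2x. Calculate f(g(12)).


g(12) = -24
f(-24) = -25

-25


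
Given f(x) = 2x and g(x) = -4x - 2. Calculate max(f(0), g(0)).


f(0) = 0
g(0) = -2
max = 0

0


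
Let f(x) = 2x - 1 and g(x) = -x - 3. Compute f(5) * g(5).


-72


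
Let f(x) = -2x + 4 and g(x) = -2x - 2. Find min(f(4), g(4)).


f(4) = -4
g(4) = -10
min = -10

-10


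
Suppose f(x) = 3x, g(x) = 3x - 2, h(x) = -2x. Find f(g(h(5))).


h(5) = -10
g(-10) = -32
f(-32) = -96

-96


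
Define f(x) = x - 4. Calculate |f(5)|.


f(5) = 1
|1| = 1

1


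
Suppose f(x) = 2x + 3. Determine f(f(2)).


17


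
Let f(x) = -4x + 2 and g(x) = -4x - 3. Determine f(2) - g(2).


5


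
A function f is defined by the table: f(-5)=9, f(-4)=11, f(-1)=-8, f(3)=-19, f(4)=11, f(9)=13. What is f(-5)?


9


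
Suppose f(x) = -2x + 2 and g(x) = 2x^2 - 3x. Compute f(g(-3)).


-52


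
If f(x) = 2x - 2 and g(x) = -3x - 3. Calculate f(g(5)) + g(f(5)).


f(g(5)) = -38
g(f(5)) = -27
Sum = -65

-65


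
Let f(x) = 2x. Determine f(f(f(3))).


24


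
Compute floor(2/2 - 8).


2/2 = 1
1 - 8 = -7
floor(-7) = -7

-7


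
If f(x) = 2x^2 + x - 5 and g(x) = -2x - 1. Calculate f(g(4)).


g(4) = -9
f(-9) = 2*(-9)^2 + 1*(-9) - 5 = 148

148


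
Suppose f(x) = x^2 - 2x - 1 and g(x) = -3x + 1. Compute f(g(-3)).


g(-3) = 10
f(10) = 1*(10)^2 - 2*(10) - 1 = 79

79


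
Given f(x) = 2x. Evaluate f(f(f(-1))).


f(-1) = -2
f(-2) = -4
f(-4) = -8

-8


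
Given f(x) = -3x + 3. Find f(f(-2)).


f(-2) = 9
f(9) = -24

-24


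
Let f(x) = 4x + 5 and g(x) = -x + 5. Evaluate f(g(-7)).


53


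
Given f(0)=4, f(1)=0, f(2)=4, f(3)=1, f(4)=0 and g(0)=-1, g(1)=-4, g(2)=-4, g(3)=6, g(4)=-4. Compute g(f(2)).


f(2) = 4
g(4) = -4

-4


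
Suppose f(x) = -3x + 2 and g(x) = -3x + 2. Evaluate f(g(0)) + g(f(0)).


f(g(0)) = -4
g(f(0)) = -4
Sum = -8

-8


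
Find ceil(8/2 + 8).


8/2 = 4
4 + 8 = 12
ceil(12) = 12

12


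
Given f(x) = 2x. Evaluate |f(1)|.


f(1) = 2
|2| = 2

2


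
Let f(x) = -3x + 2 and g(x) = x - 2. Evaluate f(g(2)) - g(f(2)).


f(g(2)) = 2
g(f(2)) = -6
Difference = 8

8


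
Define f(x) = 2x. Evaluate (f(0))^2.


f(0) = 0
(0)^2 = 0

0


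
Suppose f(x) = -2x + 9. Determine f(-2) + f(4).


f(-2) = 13
f(4) = 1
Sum = 14

14


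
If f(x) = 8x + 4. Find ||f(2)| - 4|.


f(2) = 20
|20| = 20
|20 - 4| = 16

16


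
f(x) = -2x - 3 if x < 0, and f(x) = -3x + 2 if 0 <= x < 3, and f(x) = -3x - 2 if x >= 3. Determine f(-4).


-4 satisfies x < 0
f(-4) = 5

5


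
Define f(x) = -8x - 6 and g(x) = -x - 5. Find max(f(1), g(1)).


f(1) = -14
g(1) = -6
max = -6

-6


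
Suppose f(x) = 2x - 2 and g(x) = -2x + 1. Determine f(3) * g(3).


f(3) = 4
g(3) = -5
Product = -20

-20


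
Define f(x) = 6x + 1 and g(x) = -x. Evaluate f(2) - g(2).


f(2) = 13
g(2) = -2
Difference = 15

15


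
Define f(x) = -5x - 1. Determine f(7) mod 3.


f(7) = -36
-36 mod 3 = 0

0


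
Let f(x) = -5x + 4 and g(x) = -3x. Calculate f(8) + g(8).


f(8) = -36
g(8) = -24
Sum = -60

-60


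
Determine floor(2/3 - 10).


2/3 = 0.6667
0.6667 - 10 = -9.3333
floor(-9.3333) = -10

-10


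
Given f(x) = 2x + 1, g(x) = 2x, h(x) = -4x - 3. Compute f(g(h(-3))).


37


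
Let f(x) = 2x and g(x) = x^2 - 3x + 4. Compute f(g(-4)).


g(-4) = 32
f(32) = 64

64


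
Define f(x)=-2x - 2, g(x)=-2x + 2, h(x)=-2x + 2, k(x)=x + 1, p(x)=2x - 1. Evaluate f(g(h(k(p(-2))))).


p(-2) = -5
k(-5) = -4
h(-4) = 10
g(10) = -18
f(-18) = 34

34


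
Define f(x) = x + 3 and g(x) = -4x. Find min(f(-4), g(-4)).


f(-4) = -1
g(-4) = 16
min = -1

-1


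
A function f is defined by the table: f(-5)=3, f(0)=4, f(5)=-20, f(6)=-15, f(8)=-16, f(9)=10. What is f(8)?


Reading from the table at x = 8

-16


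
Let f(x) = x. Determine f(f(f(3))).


f(3) = 3
f(3) = 3
f(3) = 3

3


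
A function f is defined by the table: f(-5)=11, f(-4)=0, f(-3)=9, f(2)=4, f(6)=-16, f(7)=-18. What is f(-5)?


Reading from the table at x = -5

11


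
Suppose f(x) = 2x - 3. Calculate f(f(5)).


f(5) = 7
f(7) = 11

11


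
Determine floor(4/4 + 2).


4/4 = 1
1 + 2 = 3
floor(3) = 3

3


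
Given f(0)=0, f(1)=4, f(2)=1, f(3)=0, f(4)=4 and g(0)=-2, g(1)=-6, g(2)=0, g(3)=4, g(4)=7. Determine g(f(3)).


f(3) = 0
g(0) = -2

-2


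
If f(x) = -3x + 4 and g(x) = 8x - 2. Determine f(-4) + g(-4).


f(-4) = 16
g(-4) = -34
Sum = -18

-18


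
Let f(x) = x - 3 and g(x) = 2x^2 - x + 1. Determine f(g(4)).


26


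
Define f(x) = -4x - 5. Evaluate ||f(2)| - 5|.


f(2) = -13
|-13| = 13
|13 - 5| = 8

8


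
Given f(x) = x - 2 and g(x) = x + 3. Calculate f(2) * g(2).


f(2) = 0
g(2) = 5
Product = 0

0


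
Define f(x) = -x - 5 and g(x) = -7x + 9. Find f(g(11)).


g(11) = -68
f(-68) = 63

63


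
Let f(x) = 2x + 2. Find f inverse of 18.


8


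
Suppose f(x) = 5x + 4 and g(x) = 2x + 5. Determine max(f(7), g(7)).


f(7) = 39
g(7) = 19
max = 39

39


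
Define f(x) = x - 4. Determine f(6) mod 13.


f(6) = 2
2 mod 13 = 2

2


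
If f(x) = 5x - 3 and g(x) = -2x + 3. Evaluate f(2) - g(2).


f(2) = 7
g(2) = -1
Difference = 8

8


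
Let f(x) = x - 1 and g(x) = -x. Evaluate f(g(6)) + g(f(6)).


f(g(6)) = -7
g(f(6)) = -5
Sum = -12

-12


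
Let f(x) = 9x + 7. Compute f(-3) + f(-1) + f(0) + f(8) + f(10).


f(-3) = -20
f(-1) = -2
f(0) = 7
f(8) = 79
f(10) = 97
Sum = 161

161


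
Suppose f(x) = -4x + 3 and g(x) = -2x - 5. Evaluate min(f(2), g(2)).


f(2) = -5
g(2) = -9
min = -9

-9


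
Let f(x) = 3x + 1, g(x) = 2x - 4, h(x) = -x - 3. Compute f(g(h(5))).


h(5) = -8
g(-8) = -20
f(-20) = -59

-59


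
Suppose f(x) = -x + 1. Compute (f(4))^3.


f(4) = -3
(-3)^3 = -27

-27


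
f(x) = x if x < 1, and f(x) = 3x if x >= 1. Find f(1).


1 satisfies x >= 1
f(1) = 3

3


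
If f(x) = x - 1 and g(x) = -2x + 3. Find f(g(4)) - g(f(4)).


-3


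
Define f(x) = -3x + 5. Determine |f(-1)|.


f(-1) = 8
|8| = 8

8


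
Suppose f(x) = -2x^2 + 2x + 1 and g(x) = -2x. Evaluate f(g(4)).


-143


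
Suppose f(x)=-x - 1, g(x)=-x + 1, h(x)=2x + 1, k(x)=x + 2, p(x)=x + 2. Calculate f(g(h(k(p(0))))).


p(0) = 2
k(2) = 4
h(4) = 9
g(9) = -8
f(-8) = 7

7


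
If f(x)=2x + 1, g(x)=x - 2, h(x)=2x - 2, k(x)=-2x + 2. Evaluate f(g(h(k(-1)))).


k(-1) = 4
h(4) = 6
g(6) = 4
f(4) = 9

9


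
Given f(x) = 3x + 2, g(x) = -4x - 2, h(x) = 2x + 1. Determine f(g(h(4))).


h(4) = 9
g(9) = -38
f(-38) = -112

-112


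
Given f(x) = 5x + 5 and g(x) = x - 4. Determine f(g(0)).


g(0) = -4
f(-4) = -15

-15


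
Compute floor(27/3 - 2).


27/3 = 9
9 - 2 = 7
floor(7) = 7

7


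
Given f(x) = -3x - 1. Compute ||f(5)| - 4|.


f(5) = -16
|-16| = 16
|16 - 4| = 12

12


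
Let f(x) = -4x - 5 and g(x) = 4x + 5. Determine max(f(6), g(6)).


f(6) = -29
g(6) = 29
max = 29

29


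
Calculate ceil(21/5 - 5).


21/5 = 4.2
4.2 - 5 = -0.8
ceil(-0.8) = 0

0


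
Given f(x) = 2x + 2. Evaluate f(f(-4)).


f(-4) = -6
f(-6) = -10

-10


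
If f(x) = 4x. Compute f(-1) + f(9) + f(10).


f(-1) = -4
f(9) = 36
f(10) = 40
Sum = 72

72


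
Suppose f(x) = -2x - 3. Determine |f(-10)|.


f(-10) = 17
|17| = 17

17


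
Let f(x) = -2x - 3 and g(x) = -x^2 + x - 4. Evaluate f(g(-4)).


g(-4) = -24
f(-24) = 45

45


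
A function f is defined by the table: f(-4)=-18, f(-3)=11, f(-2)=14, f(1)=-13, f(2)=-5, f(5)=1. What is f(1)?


Reading from the table at x = 1

-13


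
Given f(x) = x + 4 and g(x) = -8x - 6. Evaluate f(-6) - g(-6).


f(-6) = -2
g(-6) = 42
Difference = -44

-44


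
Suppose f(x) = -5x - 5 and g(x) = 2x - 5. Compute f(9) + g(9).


-37


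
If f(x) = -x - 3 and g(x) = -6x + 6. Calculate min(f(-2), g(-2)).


f(-2) = -1
g(-2) = 18
min = -1

-1


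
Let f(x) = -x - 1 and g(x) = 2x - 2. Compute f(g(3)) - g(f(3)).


f(g(3)) = -5
g(f(3)) = -10
Difference = 5

5


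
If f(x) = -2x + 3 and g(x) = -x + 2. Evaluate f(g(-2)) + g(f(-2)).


f(g(-2)) = -5
g(f(-2)) = -5
Sum = -10

-10


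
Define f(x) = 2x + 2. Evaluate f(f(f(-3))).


-10


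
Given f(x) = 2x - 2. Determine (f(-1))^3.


f(-1) = -4
(-4)^3 = -64

-64


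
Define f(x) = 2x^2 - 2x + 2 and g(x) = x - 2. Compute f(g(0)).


14


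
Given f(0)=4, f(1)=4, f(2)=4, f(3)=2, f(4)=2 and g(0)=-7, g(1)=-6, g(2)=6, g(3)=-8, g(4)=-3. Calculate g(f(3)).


f(3) = 2
g(2) = 6

6


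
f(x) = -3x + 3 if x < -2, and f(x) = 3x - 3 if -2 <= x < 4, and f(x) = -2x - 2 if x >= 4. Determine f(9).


-20


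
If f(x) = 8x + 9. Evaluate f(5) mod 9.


f(5) = 49
49 mod 9 = 4

4


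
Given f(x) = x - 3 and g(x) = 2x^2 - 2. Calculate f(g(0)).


-5


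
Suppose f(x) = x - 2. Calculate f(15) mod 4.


f(15) = 13
13 mod 4 = 1

1


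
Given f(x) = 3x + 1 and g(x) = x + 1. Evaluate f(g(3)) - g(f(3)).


f(g(3)) = 13
g(f(3)) = 11
Difference = 2

2


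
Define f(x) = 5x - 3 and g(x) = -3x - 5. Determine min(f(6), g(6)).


f(6) = 27
g(6) = -23
min = -23

-23


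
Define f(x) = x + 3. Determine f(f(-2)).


4


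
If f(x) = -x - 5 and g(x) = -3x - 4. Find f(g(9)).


g(9) = -31
f(-31) = 26

26


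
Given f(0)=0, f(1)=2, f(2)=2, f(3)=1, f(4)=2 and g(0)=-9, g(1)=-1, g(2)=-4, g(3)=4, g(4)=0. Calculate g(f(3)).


-1


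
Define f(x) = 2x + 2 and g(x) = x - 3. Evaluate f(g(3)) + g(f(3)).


f(g(3)) = 2
g(f(3)) = 5
Sum = 7

7


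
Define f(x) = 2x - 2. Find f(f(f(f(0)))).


f(0) = -2
f(-2) = -6
f(-6) = -14
f(-14) = -30

-30


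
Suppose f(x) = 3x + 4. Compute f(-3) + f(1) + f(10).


f(-3) = -5
f(1) = 7
f(10) = 34
Sum = 36

36


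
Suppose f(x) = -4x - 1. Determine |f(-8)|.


31


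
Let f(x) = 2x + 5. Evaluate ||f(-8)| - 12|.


1


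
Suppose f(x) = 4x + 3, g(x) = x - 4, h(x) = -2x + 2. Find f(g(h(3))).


-29


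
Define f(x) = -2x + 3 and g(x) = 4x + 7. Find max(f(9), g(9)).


f(9) = -15
g(9) = 43
max = 43

43


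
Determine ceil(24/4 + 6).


12


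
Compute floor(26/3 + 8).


26/3 = 8.6667
8.6667 + 8 = 16.6667
floor(16.6667) = 16

16


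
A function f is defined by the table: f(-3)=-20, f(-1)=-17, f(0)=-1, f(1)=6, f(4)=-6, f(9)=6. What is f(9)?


Reading from the table at x = 9

6


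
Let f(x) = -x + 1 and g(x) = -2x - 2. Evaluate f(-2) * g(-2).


f(-2) = 3
g(-2) = 2
Product = 6

6


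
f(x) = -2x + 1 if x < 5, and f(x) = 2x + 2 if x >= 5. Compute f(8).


18


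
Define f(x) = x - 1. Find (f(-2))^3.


f(-2) = -3
(-3)^3 = -27

-27


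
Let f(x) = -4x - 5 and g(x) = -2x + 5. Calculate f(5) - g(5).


-20


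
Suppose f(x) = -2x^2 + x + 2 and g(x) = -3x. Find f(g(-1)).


-13


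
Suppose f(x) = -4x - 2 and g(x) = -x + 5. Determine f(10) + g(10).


f(10) = -42
g(10) = -5
Sum = -47

-47


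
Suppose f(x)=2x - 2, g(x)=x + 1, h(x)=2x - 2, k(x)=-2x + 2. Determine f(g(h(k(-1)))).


12


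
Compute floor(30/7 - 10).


30/7 = 4.2857
4.2857 - 10 = -5.7143
floor(-5.7143) = -6

-6


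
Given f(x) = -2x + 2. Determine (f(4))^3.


f(4) = -6
(-6)^3 = -216

-216


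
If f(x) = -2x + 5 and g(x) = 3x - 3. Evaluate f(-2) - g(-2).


f(-2) = 9
g(-2) = -9
Difference = 18

18


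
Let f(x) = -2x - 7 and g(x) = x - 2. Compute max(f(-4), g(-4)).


f(-4) = 1
g(-4) = -6
max = 1

1


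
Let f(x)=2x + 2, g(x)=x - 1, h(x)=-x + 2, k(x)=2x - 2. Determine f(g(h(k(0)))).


k(0) = -2
h(-2) = 4
g(4) = 3
f(3) = 8

8


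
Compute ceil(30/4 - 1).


30/4 = 7.5
7.5 - 1 = 6.5
ceil(6.5) = 7

7


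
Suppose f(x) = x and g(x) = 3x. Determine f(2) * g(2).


f(2) = 2
g(2) = 6
Product = 12

12


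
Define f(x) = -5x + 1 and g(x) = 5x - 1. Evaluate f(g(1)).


-19


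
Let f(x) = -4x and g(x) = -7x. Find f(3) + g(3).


f(3) = -12
g(3) = -21
Sum = -33

-33


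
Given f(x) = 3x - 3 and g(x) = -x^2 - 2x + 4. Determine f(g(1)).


g(1) = 1
f(1) = 0

0


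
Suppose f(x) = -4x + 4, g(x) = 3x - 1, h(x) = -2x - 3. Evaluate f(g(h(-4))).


h(-4) = 5
g(5) = 14
f(14) = -52

-52


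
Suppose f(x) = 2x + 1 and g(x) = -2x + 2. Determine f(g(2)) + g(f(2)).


f(g(2)) = -3
g(f(2)) = -8
Sum = -11

-11


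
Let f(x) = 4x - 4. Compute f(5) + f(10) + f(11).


f(5) = 16
f(10) = 36
f(11) = 40
Sum = 92

92


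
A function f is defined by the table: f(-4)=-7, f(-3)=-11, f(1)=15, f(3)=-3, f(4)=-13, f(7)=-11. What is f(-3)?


Reading from the table at x = -3

-11


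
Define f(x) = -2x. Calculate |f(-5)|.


f(-5) = 10
|10| = 10

10


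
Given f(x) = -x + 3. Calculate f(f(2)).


f(2) = 1
f(1) = 2

2


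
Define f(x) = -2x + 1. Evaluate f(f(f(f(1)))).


f(1) = -1
f(-1) = 3
f(3) = -5
f(-5) = 11

11


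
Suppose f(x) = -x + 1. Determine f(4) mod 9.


f(4) = -3
-3 mod 9 = 6

6


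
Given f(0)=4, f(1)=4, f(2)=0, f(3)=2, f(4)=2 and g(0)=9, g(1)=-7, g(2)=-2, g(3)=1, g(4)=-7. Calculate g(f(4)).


f(4) = 2
g(2) = -2

-2


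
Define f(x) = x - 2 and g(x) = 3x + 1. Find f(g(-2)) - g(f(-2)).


f(g(-2)) = -7
g(f(-2)) = -11
Difference = 4

4


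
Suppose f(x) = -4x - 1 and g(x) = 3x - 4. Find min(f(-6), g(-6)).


f(-6) = 23
g(-6) = -22
min = -22

-22


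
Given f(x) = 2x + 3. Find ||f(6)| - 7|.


f(6) = 15
|15| = 15
|15 - 7| = 8

8


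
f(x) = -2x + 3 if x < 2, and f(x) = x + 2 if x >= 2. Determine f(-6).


-6 satisfies x < 2
f(-6) = 15

15


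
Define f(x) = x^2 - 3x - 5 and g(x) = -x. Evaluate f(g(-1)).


g(-1) = 1
f(1) = 1*(1)^2 - 3*(1) - 5 = -7

-7


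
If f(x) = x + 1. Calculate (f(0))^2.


f(0) = 1
(1)^2 = 1

1


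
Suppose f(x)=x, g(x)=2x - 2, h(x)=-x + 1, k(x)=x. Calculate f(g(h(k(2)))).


k(2) = 2
h(2) = -1
g(-1) = -4
f(-4) = -4

-4


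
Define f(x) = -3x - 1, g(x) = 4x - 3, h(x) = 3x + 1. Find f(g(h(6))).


h(6) = 19
g(19) = 73
f(73) = -220

-220


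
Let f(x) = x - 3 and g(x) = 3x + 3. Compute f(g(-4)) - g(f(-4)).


f(g(-4)) = -12
g(f(-4)) = -18
Difference = 6

6


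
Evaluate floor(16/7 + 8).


16/7 = 2.2857
2.2857 + 8 = 10.2857
floor(10.2857) = 10

10


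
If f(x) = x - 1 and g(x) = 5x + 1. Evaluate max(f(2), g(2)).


f(2) = 1
g(2) = 11
max = 11

11


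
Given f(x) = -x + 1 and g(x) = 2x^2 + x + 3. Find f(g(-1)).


-3


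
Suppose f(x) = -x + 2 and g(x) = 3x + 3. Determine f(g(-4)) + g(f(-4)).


32


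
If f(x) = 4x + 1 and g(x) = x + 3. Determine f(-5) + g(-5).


f(-5) = -19
g(-5) = -2
Sum = -21

-21


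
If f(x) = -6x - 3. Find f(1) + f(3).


f(1) = -9
f(3) = -21
Sum = -30

-30


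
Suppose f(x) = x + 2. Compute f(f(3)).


f(3) = 5
f(5) = 7

7


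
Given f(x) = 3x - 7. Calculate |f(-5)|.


f(-5) = -22
|-22| = 22

22


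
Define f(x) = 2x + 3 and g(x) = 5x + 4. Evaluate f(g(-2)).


g(-2) = -6
f(-6) = -9

-9


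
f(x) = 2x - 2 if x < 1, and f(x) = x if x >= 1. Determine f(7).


7 satisfies x >= 1
f(7) = 7

7


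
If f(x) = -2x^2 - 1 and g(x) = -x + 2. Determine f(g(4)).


-9


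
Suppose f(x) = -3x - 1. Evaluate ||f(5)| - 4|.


f(5) = -16
|-16| = 16
|16 - 4| = 12

12


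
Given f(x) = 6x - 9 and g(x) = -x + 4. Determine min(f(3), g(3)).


f(3) = 9
g(3) = 1
min = 1

1


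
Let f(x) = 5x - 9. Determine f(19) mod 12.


f(19) = 86
86 mod 12 = 2

2


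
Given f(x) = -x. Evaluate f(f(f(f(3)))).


f(3) = -3
f(-3) = 3
f(3) = -3
f(-3) = 3

3


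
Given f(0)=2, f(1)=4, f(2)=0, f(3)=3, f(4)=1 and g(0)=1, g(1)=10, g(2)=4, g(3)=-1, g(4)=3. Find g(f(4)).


f(4) = 1
g(1) = 10

10


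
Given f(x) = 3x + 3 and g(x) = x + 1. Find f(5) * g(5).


f(5) = 18
g(5) = 6
Product = 108

108


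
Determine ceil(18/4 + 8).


18/4 = 4.5
4.5 + 8 = 12.5
ceil(12.5) = 13

13


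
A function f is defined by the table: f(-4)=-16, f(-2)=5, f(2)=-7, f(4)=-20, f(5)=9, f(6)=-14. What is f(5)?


Reading from the table at x = 5

9


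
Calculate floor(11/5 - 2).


11/5 = 2.2
2.2 - 2 = 0.2
floor(0.2) = 0

0


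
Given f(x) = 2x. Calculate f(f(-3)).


f(-3) = -6
f(-6) = -12

-12


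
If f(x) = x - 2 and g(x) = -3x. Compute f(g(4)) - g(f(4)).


f(g(4)) = -14
g(f(4)) = -6
Difference = -8

-8


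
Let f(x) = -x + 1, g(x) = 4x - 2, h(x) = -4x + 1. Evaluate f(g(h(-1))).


h(-1) = 5
g(5) = 18
f(18) = -17

-17


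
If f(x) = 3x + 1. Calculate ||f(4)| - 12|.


f(4) = 13
|13| = 13
|13 - 12| = 1

1


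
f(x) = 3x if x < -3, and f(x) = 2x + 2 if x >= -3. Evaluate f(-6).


-18


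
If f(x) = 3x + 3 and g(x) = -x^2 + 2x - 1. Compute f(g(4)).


g(4) = -9
f(-9) = -24

-24


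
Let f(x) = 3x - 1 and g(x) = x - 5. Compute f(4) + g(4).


f(4) = 11
g(4) = -1
Sum = 10

10


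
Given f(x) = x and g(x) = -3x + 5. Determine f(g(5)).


g(5) = -10
f(-10) = -10

-10


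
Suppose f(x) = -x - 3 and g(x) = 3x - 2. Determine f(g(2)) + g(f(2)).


f(g(2)) = -7
g(f(2)) = -17
Sum = -24

-24


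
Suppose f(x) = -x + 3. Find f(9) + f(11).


f(9) = -6
f(11) = -8
Sum = -14

-14


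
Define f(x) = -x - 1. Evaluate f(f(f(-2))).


1


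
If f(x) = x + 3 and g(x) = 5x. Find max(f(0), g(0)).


f(0) = 3
g(0) = 0
max = 3

3


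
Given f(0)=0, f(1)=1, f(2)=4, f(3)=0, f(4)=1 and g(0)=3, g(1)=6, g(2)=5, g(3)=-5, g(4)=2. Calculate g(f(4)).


6


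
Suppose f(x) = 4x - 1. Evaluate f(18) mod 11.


f(18) = 71
71 mod 11 = 5

5


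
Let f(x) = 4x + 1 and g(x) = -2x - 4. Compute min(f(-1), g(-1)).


f(-1) = -3
g(-1) = -2
min = -3

-3


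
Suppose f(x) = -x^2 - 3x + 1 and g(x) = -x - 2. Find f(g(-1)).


g(-1) = -1
f(-1) = (-1)*(-1)^2 - 3*(-1) + 1 = 3

3


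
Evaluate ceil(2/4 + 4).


2/4 = 0.5
0.5 + 4 = 4.5
ceil(4.5) = 5

5


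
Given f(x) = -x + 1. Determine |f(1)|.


f(1) = 0
|0| = 0

0


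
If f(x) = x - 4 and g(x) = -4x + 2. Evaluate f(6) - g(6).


f(6) = 2
g(6) = -22
Difference = 24

24


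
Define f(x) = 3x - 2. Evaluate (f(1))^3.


f(1) = 1
(1)^3 = 1

1


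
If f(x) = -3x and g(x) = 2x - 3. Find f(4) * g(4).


f(4) = -12
g(4) = 5
Product = -60

-60


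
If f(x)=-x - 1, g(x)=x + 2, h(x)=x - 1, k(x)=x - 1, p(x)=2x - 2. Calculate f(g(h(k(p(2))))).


p(2) = 2
k(2) = 1
h(1) = 0
g(0) = 2
f(2) = -3

-3


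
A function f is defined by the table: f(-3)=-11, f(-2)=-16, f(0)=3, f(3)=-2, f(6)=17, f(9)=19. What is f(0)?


Reading from the table at x = 0

3


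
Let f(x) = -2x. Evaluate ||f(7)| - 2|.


f(7) = -14
|-14| = 14
|14 - 2| = 12

12


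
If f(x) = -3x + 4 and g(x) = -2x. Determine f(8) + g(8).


-36


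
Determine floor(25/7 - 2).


25/7 = 3.5714
3.5714 - 2 = 1.5714
floor(1.5714) = 1

1


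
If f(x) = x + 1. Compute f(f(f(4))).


f(4) = 5
f(5) = 6
f(6) = 7

7


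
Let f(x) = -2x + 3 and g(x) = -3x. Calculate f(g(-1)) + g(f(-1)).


f(g(-1)) = -3
g(f(-1)) = -15
Sum = -18

-18


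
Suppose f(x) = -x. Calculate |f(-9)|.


f(-9) = 9
|9| = 9

9


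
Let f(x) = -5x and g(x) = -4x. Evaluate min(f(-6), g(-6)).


f(-6) = 30
g(-6) = 24
min = 24

24


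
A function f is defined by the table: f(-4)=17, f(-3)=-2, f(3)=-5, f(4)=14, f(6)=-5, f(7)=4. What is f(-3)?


Reading from the table at x = -3

-2


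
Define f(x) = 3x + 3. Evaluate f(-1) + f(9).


30
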